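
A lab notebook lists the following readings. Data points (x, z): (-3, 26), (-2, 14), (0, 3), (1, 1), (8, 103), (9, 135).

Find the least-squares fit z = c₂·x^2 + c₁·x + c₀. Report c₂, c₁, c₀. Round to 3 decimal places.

Forming MᵀM = [[10755, 1207, 159]; [1207, 159, 13]; [159, 13, 6]] and Mᵀz = [17818, 1934, 282]ᵀ gives MᵀM·[c₂, c₁, c₀]ᵀ = Mᵀz.
Inverting the 3×3 Gram matrix, [c₂, c₁, c₀]ᵀ = [63715/33582, -134079/55970, 160523/83955]ᵀ.

c₂ = 1.897, c₁ = -2.396, c₀ = 1.912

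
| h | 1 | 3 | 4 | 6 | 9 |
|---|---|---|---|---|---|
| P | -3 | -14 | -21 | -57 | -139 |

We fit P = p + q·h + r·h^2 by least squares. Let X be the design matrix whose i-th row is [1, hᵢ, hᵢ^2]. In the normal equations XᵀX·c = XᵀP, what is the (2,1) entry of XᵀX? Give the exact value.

23

Row 2 ↔ basis h, column 1 ↔ basis 1, so (XᵀX)_{2,1} = Σᵢ h = (1)·(1) + (3)·(1) + (4)·(1) + (6)·(1) + (9)·(1) = 23.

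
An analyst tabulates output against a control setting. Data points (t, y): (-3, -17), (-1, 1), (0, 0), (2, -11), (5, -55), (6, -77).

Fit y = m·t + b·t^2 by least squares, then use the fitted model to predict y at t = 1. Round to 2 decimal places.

ŷ = -2.80

With design matrix A, AᵀA = [[75, 321]; [321, 2019]] and Aᵀy = [-709, -4343]ᵀ.
Determinant 75·2019 − 321² = 48384.
m = ((-709)·2019 − 321·(-4343))/48384 = -173/224; b = (75·(-4343) − 321·(-709))/48384 = -1363/672.
At t = 1: ŷ = (-173/224)·(1) + (-1363/672)·(1) = -941/336.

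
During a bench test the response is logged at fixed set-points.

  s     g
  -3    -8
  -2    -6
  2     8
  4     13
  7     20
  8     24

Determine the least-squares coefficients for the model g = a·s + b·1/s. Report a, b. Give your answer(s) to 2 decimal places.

Forming XᵀX = [[146, 6]; [6, 20029/28224]] and Xᵀg = [436, 1577/84]ᵀ gives XᵀX·[a, b]ᵀ = Xᵀg.
det = 146·(20029/28224) − 6² = 954085/14112.
a = (436·(20029/28224) − 6·(1577/84))/(954085/14112) = 2776706/954085; b = (146·(1577/84) − 6·436)/(954085/14112) = 1763664/954085.

a = 2.91, b = 1.85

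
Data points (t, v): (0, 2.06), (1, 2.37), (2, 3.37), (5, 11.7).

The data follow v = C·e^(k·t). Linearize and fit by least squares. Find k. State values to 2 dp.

k = 0.36

Linearized form: ln v = k·t + ln C. From the 4 transformed points,
Sums: Σt = 8.0000, Σ(t)² = 30.0000, Σln v = 5.2601, Σt·ln v = 15.5907.
Normal system: [[30.0000, 8.0000]; [8.0000, 4]]·[k, ln C]ᵀ = [15.5907, 5.2601]ᵀ.
Slope k = (n·Σt·ln v − Σt·Σln v)/(n·Σ(t)² − (Σt)²) = (4·15.5907 − 8.0000·5.2601)/56.0000 = 0.36218; ln C = (Σln v − k·Σt)/n = 0.59067.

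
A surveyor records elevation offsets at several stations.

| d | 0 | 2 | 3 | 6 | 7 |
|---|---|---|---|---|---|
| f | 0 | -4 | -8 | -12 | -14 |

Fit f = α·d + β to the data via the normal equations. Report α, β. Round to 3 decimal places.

Compute the Gram sums: Σd·d = 98, Σd = 18, Σ1 = 5.
For Aᵀf: Σd·f = -202, Σf = -38.
Eliminating β: 5·(row 1) − 18·(row 2) gives 166·α = 5·(-202) − 18·(-38) = -326, so α = -163/83.
Then β = ((-38) − 18·(-163/83))/5 = -44/83.

α = -1.964, β = -0.530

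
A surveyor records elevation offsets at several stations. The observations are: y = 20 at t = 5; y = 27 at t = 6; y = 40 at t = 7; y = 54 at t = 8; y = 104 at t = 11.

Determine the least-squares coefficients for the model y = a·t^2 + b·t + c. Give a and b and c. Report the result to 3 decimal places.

With design matrix M, MᵀM = [[23059, 2527, 295]; [2527, 295, 37]; [295, 37, 5]] and Mᵀy = [19472, 2118, 245]ᵀ.
Row-reducing yields a = 277/294, b = -265/294, c = 4/49.

a = 0.942, b = -0.901, c = 0.082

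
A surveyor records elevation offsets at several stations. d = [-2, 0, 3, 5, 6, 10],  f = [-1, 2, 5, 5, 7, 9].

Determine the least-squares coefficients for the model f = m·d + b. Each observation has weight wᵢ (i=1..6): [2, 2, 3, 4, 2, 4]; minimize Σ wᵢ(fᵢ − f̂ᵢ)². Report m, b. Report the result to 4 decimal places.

From the data, Σwᵢ·d·d = 607, Σwᵢ·d = 77, Σwᵢ·1 = 17.
Right-hand side: Σwᵢ·d·f = 593, Σwᵢ·f = 87.
Eliminating b: 17·(row 1) − 77·(row 2) gives 4390·m = 17·593 − 77·87 = 3382, so m = 1691/2195.
Then b = (87 − 77·(1691/2195))/17 = 3574/2195.

m = 0.7704, b = 1.6282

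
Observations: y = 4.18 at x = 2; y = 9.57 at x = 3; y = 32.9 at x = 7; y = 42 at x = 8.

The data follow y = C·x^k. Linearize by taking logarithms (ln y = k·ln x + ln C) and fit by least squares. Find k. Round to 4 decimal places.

Let Y = ln y. Fitting Y = k·ln x + ln C by least squares:
Σln x = 5.8171, Σ(ln x)² = 9.7980, Σln y = 10.9201, Σln x·ln y = 18.0430.
Normal system: [[9.7980, 5.8171]; [5.8171, 4]]·[k, ln C]ᵀ = [18.0430, 10.9201]ᵀ.
Δ = 9.7980·4 − (5.8171)² = 5.3534; k = (18.0430·4 − 5.8171·10.9201)/5.3534 = 1.61556, ln C = (9.7980·10.9201 − 5.8171·18.0430)/5.3534 = 0.38054.

k = 1.6156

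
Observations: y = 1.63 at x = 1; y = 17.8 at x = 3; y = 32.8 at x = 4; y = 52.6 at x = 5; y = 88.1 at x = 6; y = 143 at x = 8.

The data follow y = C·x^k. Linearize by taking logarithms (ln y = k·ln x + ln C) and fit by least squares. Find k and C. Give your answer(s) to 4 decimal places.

Let Y = ln y. Fitting Y = k·ln x + ln C by least squares:
Σln x = 7.9655, Σ(ln x)² = 13.2535, Σln y = 20.2622, Σln x·ln y = 32.7239.
Equations: 13.2535·k + 7.9655·ln C = 32.7239;  7.9655·k + 6·ln C = 20.2622.
Solving (det = 16.0713): k = 2.17430, ln C = 0.49046, so C = exp(0.49046) = 1.63307.

k = 2.1743, C = 1.6331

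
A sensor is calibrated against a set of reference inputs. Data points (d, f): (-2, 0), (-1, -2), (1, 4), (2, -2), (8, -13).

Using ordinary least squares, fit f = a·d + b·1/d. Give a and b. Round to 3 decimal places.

The normal system AᵀA·[a, b]ᵀ = Aᵀf is [[74, 5]; [5, 161/64]]·[a, b]ᵀ = [-102, 27/8]ᵀ.
Δ = 74·(161/64) − 5² = 5157/32.
a = ((-102)·(161/64) − 5·(27/8))/(5157/32) = -2917/1719; b = (74·(27/8) − 5·(-102))/(5157/32) = 8104/1719.

a = -1.697, b = 4.714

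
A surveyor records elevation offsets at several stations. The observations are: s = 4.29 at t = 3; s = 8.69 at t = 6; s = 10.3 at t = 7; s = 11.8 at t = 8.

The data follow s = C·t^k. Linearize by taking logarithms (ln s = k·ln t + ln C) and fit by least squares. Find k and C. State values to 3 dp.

Let Y = ln s. Fitting Y = k·ln t + ln C by least squares:
AᵀA = [[12.5280, 6.9157]; [6.9157, 4]], rhs = [15.1444, 8.4187]ᵀ  (here Σln t = 6.9157, Σ(ln t)² = 12.5280, Σln s = 8.4187, Σln t·ln s = 15.1444).
Solving (det = 2.2847): k = 1.03126, ln C = 0.32169, so C = exp(0.32169) = 1.37946.

k = 1.031, C = 1.379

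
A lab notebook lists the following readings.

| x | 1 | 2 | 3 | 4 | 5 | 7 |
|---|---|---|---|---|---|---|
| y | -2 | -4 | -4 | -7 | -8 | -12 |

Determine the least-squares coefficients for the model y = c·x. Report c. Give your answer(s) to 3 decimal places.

Entries of AᵀA: Σx·x = 104.
Moment sums: Σx·y = -174.
Normal equations: [[104]]·[c]ᵀ = [-174]ᵀ.
Hence c = -174 / 104 ≈ -1.67308.

c = -1.673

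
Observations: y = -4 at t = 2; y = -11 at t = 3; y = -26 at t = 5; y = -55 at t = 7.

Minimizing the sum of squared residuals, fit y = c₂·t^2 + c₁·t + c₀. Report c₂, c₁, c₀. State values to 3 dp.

Compute the Gram sums: Σt^2·t^2 = 3123, Σt^2·t = 503, Σt^2 = 87, Σt·t = 87, Σt = 17, Σ1 = 4.
Moment sums: Σt^2·y = -3460, Σt·y = -556, Σy = -96.
Normal equations: [[3123, 503, 87]; [503, 87, 17]; [87, 17, 4]]·[c₂, c₁, c₀]ᵀ = [-3460, -556, -96]ᵀ.
Solving the 3×3 system (Gaussian elimination) gives c₂ = -258/199, c₁ = 334/199, c₀ = -584/199.

c₂ = -1.296, c₁ = 1.678, c₀ = -2.935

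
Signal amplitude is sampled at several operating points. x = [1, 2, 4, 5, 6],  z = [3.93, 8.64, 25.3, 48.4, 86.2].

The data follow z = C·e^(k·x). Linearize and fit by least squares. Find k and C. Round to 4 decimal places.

With ln zᵢ as the transformed response and xᵢ as the regressor:
Σx = 18.0000, Σ(x)² = 82.0000, Σln z = 15.0920, Σx·ln z = 64.7422.
Equations: 82.0000·k + 18.0000·ln C = 64.7422;  18.0000·k + 5·ln C = 15.0920.
Solving (det = 86.0000): k = 0.60529, ln C = 0.83937, so C = exp(0.83937) = 2.31491.

k = 0.6053, C = 2.3149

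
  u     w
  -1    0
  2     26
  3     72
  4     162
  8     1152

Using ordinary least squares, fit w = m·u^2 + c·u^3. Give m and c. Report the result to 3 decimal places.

With design matrix M, MᵀM = [[4450, 34066]; [34066, 267034]] and Mᵀw = [77072, 602344]ᵀ.
Determinant 4450·267034 − 34066² = 27808944.
m = (77072·267034 − 34066·602344)/27808944 = 3837109/1738059; c = (4450·602344 − 34066·77072)/27808944 = 3431003/1738059.

m = 2.208, c = 1.974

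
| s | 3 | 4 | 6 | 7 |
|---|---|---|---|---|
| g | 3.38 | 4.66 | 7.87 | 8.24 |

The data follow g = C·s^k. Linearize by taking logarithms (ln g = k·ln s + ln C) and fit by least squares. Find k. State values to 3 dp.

k = 1.106

Linearized form: ln g = k·ln s + ln C. From the 4 transformed points,
Σln s = 6.2226, Σ(ln s)² = 10.1257, Σln g = 6.9289, Σln s·ln g = 11.2719.
Equations: 10.1257·k + 6.2226·ln C = 11.2719;  6.2226·k + 4·ln C = 6.9289.
Solving (det = 1.7825): k = 1.10623, ln C = 0.01134.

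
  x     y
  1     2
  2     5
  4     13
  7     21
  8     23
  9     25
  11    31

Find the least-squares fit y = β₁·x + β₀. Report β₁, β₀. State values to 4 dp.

β₁ = 2.8690, β₀ = -0.0714

AᵀA·[β₁, β₀]ᵀ = Aᵀy reads: 336·β₁ + 42·β₀ = 961;  42·β₁ + 7·β₀ = 120.
(Σx·x = 336, Σx = 42, Σ1 = 7, Σx·y = 961, Σy = 120.)
det = 336·7 − 42² = 588.
β₁ = (961·7 − 42·120)/588 = 241/84; β₀ = (336·120 − 42·961)/588 = -1/14.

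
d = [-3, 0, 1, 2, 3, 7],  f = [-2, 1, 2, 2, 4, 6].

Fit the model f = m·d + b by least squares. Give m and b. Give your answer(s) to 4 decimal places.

Forming MᵀM = [[72, 10]; [10, 6]] and Mᵀf = [66, 13]ᵀ gives MᵀM·[m, b]ᵀ = Mᵀf.
Δ = 72·6 − 10² = 332.
m = (66·6 − 10·13)/332 = 133/166; b = (72·13 − 10·66)/332 = 69/83.

m = 0.8012, b = 0.8313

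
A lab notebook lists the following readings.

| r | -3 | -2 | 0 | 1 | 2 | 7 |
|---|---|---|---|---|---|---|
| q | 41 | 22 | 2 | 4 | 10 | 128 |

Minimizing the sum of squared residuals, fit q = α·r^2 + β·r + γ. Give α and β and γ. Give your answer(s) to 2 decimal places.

α = 3.01, β = -3.26, γ = 3.64

Setting ∂/∂α … = 0 gives: 2515·α + 317·β + 67·γ = 6773;  317·α + 67·β + 5·γ = 753;  67·α + 5·β + 6·γ = 207.
Solving the 3×3 system (Gaussian elimination) gives α = 386171/128424, β = -418645/128424, γ = 19469/5351.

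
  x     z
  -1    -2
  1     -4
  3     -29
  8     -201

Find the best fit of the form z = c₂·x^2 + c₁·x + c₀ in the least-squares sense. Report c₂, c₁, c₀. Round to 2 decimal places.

c₂ = -3.06, c₁ = -0.67, c₀ = 0.21

From the data, Σx^2·x^2 = 4179, Σx^2·x = 539, Σx^2 = 75, Σx·x = 75, Σx = 11, Σ1 = 4.
Moment sums: Σx^2·z = -13131, Σx·z = -1697, Σz = -236.
MᵀM·[c₂, c₁, c₀]ᵀ = Mᵀz becomes [[4179, 539, 75]; [539, 75, 11]; [75, 11, 4]]·[c₂, c₁, c₀]ᵀ = [-13131, -1697, -236]ᵀ.
Solving the 3×3 system (Gaussian elimination) gives c₂ = -81743/26716, c₁ = -17841/26716, c₀ = 1375/6679.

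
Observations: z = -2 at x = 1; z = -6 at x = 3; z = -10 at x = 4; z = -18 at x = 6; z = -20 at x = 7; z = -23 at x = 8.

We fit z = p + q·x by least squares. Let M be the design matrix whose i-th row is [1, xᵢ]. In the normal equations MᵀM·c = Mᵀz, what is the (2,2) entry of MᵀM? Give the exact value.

175

Row 2 ↔ basis x, column 2 ↔ basis x, so (MᵀM)_{2,2} = Σᵢ (x)·(x) = (1)·(1) + (3)·(3) + (4)·(4) + (6)·(6) + (7)·(7) + (8)·(8) = 175.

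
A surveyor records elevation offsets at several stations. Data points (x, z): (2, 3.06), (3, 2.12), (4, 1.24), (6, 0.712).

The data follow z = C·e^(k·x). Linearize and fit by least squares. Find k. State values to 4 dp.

With ln zᵢ as the transformed response and xᵢ as the regressor:
AᵀA = [[65.0000, 15.0000]; [15.0000, 4]], rhs = [3.3135, 1.7453]ᵀ  (here Σx = 15.0000, Σ(x)² = 65.0000, Σln z = 1.7453, Σx·ln z = 3.3135).
Δ = 65.0000·4 − (15.0000)² = 35.0000; k = (3.3135·4 − 15.0000·1.7453)/35.0000 = -0.36929, ln C = (65.0000·1.7453 − 15.0000·3.3135)/35.0000 = 1.82115.

k = -0.3693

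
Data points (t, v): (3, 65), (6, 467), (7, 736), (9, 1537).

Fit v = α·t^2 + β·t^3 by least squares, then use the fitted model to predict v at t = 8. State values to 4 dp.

The normal equations are: 10339·α + 83875·β = 177958;  83875·α + 696475·β = 1475548.
Eliminating β: 696475·(row 1) − 83875·(row 2) gives 165839400·α = 696475·177958 − 83875·1475548 = 181709550, so α = 403799/368532.
Then β = (1475548 − 83875·(403799/368532))/696475 = 18303529/9213300.
At t = 8: v̂ = (403799/368532)·(64) + (18303529/9213300)·(512) = 2504371312/2303325.

v̂ = 1087.2853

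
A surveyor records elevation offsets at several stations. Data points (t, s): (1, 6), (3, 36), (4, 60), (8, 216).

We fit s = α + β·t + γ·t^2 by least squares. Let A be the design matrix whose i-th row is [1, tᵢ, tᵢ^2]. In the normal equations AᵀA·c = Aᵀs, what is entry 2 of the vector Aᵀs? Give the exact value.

Entry 2 ↔ basis t, so (Aᵀs)_{2} = Σᵢ (t)·sᵢ = (1)·(6) + (3)·(36) + (4)·(60) + (8)·(216) = 2082.

2082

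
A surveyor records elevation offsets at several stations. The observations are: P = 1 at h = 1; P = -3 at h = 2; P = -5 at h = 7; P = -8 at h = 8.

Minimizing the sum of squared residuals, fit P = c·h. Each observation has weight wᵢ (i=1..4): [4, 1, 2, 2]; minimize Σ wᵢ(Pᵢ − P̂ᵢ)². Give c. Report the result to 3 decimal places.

The normal system AᵀWA·[c]ᵀ = AᵀWP is [[234]]·[c]ᵀ = [-200]ᵀ.
Hence c = -200 / 234 ≈ -0.854701.

c = -0.855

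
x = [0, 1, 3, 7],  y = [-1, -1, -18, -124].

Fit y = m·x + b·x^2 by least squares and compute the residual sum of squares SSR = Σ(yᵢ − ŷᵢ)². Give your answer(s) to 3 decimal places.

SSR = 1.585

The normal equations are: 59·m + 371·b = -923;  371·m + 2483·b = -6239.
Eliminating b: 2483·(row 1) − 371·(row 2) gives 8856·m = 2483·(-923) − 371·(-6239) = 22860, so m = 635/246.
Then b = ((-6239) − 371·(635/246))/2483 = -713/246.
Residuals: -1, -28/41, 14/41, -2/41; SSR = 65/41.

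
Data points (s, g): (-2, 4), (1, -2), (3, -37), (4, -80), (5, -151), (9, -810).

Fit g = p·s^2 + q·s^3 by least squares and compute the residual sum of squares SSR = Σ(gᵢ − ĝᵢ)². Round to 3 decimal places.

Forming AᵀA = [[7540, 63410]; [63410, 551956]] and Aᵀg = [-70984, -615518]ᵀ gives AᵀA·[p, q]ᵀ = Aᵀg.
Δ = 7540·551956 − 63410² = 140920140.
p = ((-70984)·551956 − 63410·(-615518))/140920140 = -735531/690785; q = (7540·(-615518) − 63410·(-70984))/140920140 = -2331838/2348669.
Residuals: 3715968/11743345, 676527/11743345, -7169392/11743345, 6784992/11743345, -649134/2348669, 266247/11743345; SSR = 10415062/11743345.

SSR = 0.887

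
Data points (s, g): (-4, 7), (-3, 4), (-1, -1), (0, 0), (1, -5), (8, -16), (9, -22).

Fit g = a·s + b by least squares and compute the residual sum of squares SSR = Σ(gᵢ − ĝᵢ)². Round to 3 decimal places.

SSR = 14.507

Setting ∂/∂a … = 0 gives: 172·a + 10·b = -370;  10·a + 7·b = -33.
(Σs·s = 172, Σs = 10, Σ1 = 7, Σs·g = -370, Σg = -33.)
det = 172·7 − 10² = 1104.
a = ((-370)·7 − 10·(-33))/1104 = -565/276; b = (172·(-33) − 10·(-370))/1104 = -247/138.
Residuals: 83/138, -97/276, -347/276, 247/138, -107/92, 13/6, -493/276; SSR = 1001/69.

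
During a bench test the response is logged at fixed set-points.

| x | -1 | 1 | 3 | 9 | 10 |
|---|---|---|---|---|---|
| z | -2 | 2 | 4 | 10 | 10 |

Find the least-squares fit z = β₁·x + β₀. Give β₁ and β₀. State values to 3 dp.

Normal-equation sums: Σx·x = 192, Σx = 22, Σ1 = 5.
For Mᵀz: Σx·z = 206, Σz = 24.
Δ = 192·5 − 22² = 476.
β₁ = (206·5 − 22·24)/476 = 251/238; β₀ = (192·24 − 22·206)/476 = 19/119.

β₁ = 1.055, β₀ = 0.160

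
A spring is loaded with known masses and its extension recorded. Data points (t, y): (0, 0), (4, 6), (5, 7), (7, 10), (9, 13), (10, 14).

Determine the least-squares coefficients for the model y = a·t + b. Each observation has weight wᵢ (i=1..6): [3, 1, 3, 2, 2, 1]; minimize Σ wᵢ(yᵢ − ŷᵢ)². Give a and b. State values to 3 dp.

With design matrix X, XᵀWX = [[451, 61]; [61, 12]] and XᵀWy = [643, 87]ᵀ.
Δ = 451·12 − 61² = 1691.
a = (643·12 − 61·87)/1691 = 2409/1691; b = (451·87 − 61·643)/1691 = 14/1691.

a = 1.425, b = 0.008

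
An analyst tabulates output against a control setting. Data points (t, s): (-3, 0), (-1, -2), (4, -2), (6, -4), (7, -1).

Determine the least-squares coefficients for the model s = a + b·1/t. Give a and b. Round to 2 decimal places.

Forming AᵀA = [[5, -65/84]; [-65/84, 8621/7056]] and Aᵀs = [-9, 29/42]ᵀ gives AᵀA·[a, b]ᵀ = Aᵀs.
Eliminating b: (8621/7056)·(row 1) − (-65/84)·(row 2) gives (270/49)·a = (8621/7056)·(-9) − (-65/84)·(29/42) = -73819/7056, so a = -73819/38880.
Then b = ((29/42) − (-65/84)·(-73819/38880))/(8621/7056) = -413/648.

a = -1.90, b = -0.64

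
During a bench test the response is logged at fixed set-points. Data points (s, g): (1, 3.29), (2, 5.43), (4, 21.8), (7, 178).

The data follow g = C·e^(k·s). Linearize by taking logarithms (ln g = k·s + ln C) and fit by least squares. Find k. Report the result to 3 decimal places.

k = 0.674

Let Y = ln g. Fitting Y = k·s + ln C by least squares:
XᵀX = [[70.0000, 14.0000]; [14.0000, 4]], rhs = [53.1749, 11.1465]ᵀ  (here Σs = 14.0000, Σ(s)² = 70.0000, Σln g = 11.1465, Σs·ln g = 53.1749).
Δ = 70.0000·4 − (14.0000)² = 84.0000; k = (53.1749·4 − 14.0000·11.1465)/84.0000 = 0.67438, ln C = (70.0000·11.1465 − 14.0000·53.1749)/84.0000 = 0.42629.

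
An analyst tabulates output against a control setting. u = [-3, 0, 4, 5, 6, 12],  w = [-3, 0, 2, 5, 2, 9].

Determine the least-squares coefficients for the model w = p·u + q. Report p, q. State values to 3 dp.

p = 0.761, q = -0.545

Entries of MᵀM: Σu·u = 230, Σu = 24, Σ1 = 6.
Moment sums: Σu·w = 162, Σw = 15.
Normal equations: [[230, 24]; [24, 6]]·[p, q]ᵀ = [162, 15]ᵀ.
det = 230·6 − 24² = 804.
p = (162·6 − 24·15)/804 = 51/67; q = (230·15 − 24·162)/804 = -73/134.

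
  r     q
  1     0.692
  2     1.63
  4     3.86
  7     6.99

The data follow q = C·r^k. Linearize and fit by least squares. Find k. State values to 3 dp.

Linearized form: ln q = k·ln r + ln C. From the 4 transformed points,
AᵀA = [[6.1888, 4.0254]; [4.0254, 4]], rhs = [5.9949, 3.4156]ᵀ  (here Σln r = 4.0254, Σ(ln r)² = 6.1888, Σln q = 3.4156, Σln r·ln q = 5.9949).
Slope k = (n·Σln r·ln q − Σln r·Σln q)/(n·Σ(ln r)² − (Σln r)²) = (4·5.9949 − 4.0254·3.4156)/8.5519 = 1.19630; ln C = (Σln q − k·Σln r)/n = -0.35000.

k = 1.196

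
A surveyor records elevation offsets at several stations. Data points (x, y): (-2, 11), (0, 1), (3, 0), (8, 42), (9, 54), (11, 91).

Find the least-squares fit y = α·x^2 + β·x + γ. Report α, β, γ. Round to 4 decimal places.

Entries of AᵀA: Σx^2·x^2 = 25395, Σx^2·x = 2591, Σx^2 = 279, Σx·x = 279, Σx = 29, Σ1 = 6.
Right-hand side: Σx^2·y = 18117, Σx·y = 1801, Σy = 199.
Normal equations: [[25395, 2591, 279]; [2591, 279, 29]; [279, 29, 6]]·[α, β, γ]ᵀ = [18117, 1801, 199]ᵀ.
Solving the 3×3 system (Gaussian elimination) gives α = 40261/38724, β = -42085/12908, γ = 1603/2766.

α = 1.0397, β = -3.2604, γ = 0.5795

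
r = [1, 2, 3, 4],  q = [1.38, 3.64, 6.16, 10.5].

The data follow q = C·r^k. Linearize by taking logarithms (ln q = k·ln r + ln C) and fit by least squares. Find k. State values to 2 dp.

Taking logs, ln q = k·ln r + ln C, so regress ln q on ln r.
Σln r = 3.1781, Σ(ln r)² = 3.6092, Σln q = 5.7835, Σln r·ln q = 6.1526.
Equations: 3.6092·k + 3.1781·ln C = 6.1526;  3.1781·k + 4·ln C = 5.7835.
Solving (det = 4.3368): k = 1.43654, ln C = 0.30453.

k = 1.44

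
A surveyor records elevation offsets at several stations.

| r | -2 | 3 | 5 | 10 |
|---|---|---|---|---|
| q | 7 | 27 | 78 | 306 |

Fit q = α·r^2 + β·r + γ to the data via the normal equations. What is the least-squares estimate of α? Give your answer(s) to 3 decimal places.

α = 2.971

Setting ∂/∂α … = 0 gives: 10722·α + 1144·β + 138·γ = 32821;  1144·α + 138·β + 16·γ = 3517;  138·α + 16·β + 4·γ = 418.
(Σr^2·r^2 = 10722, Σr^2·r = 1144, Σr^2 = 138, Σr·r = 138, Σr = 16, Σ1 = 4, Σr^2·q = 32821, Σr·q = 3517, Σq = 418.)
Solving the 3×3 system (Gaussian elimination) gives α = 104/35, β = 3007/2590, γ = -1377/518.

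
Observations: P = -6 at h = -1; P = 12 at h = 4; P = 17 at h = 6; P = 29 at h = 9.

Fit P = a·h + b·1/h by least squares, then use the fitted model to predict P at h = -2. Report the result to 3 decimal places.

Forming MᵀM = [[134, 4]; [4, 1429/1296]] and MᵀP = [417, 271/18]ᵀ gives MᵀM·[a, b]ᵀ = MᵀP.
Determinant 134·(1429/1296) − 4² = 85375/648.
a = (417·(1429/1296) − 4·(271/18))/(85375/648) = 103569/34150; b = (134·(271/18) − 4·417)/(85375/648) = 45288/17075.
At h = -2: P̂ = (103569/34150)·(-2) + (45288/17075)·(-1/2) = -126213/17075.

P̂ = -7.392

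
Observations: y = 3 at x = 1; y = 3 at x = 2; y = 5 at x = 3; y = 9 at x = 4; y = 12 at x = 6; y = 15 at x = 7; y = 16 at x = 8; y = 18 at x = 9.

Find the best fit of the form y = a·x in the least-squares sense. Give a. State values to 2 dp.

With design matrix A, AᵀA = [[260]] and Aᵀy = [527]ᵀ.
a = 527/260 = 2.02692.

a = 2.03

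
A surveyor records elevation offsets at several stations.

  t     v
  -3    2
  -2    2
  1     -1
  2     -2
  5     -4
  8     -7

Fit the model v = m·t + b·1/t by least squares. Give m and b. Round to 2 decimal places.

m = -0.84, b = -0.18

Entries of MᵀM: Σt·t = 107, Σt·1/t = 6, Σ1/t·1/t = 24001/14400.
For Mᵀv: Σt·v = -91, Σ1/t·v = -641/120.
Eliminating b: (24001/14400)·(row 1) − 6·(row 2) gives (2049707/14400)·m = (24001/14400)·(-91) − 6·(-641/120) = -1722571/14400, so m = -1722571/2049707.
Then b = ((-641/120) − 6·(-1722571/2049707))/(24001/14400) = -368040/2049707.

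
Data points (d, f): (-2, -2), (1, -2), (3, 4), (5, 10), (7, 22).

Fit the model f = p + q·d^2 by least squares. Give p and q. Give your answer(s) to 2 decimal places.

Entries of AᵀA: Σ1 = 5, Σd^2 = 88, Σd^2·d^2 = 3124.
Right-hand side: Σf = 32, Σd^2·f = 1354.
det = 5·3124 − 88² = 7876.
p = (32·3124 − 88·1354)/7876 = -436/179; q = (5·1354 − 88·32)/7876 = 1977/3938.

p = -2.44, q = 0.50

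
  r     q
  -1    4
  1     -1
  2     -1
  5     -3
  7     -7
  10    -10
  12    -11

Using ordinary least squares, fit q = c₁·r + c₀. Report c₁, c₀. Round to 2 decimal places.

c₁ = -1.11, c₀ = 1.56

The normal equations are: 324·c₁ + 36·c₀ = -303;  36·c₁ + 7·c₀ = -29.
(Σr·r = 324, Σr = 36, Σ1 = 7, Σr·q = -303, Σq = -29.)
Δ = 324·7 − 36² = 972.
c₁ = ((-303)·7 − 36·(-29))/972 = -359/324; c₀ = (324·(-29) − 36·(-303))/972 = 14/9.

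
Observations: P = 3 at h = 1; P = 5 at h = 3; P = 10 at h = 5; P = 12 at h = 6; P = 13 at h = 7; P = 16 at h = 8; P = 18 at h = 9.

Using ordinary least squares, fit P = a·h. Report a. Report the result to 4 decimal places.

a = 1.9660

Entries of AᵀA: Σh·h = 265.
Right-hand side: Σh·P = 521.
Hence a = 521 / 265 ≈ 1.96604.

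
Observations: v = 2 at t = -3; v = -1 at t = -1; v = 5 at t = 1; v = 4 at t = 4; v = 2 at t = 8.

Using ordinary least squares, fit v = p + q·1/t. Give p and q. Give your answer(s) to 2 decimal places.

p = 2.38, q = 2.96

Sums needed: Σ1 = 5, Σ1/t = 1/24, Σ1/t·1/t = 1261/576.
Right-hand side: Σv = 12, Σ1/t·v = 79/12.
det = 5·(1261/576) − (1/24)² = 197/18.
p = (12·(1261/576) − (1/24)·(79/12))/(197/18) = 7487/3152; q = (5·(79/12) − (1/24)·12)/(197/18) = 1167/394.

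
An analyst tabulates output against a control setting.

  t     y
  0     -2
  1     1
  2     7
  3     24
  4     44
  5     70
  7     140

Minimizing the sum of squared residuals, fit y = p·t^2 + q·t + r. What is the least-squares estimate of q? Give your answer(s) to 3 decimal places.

Sums needed: Σt^2·t^2 = 3380, Σt^2·t = 568, Σt^2 = 104, Σt·t = 104, Σt = 22, Σ1 = 7.
Right-hand side: Σt^2·y = 9559, Σt·y = 1593, Σy = 284.
Row-reducing yields p = 30133/10164, q = -4223/10164, r = -525/242.

q = -0.415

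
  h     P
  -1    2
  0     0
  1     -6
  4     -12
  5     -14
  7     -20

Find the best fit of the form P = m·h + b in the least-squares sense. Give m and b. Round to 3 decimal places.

m = -2.689, b = -1.162

From the data, Σh·h = 92, Σh = 16, Σ1 = 6.
And Σh·P = -266, ΣP = -50.
Eliminating b: 6·(row 1) − 16·(row 2) gives 296·m = 6·(-266) − 16·(-50) = -796, so m = -199/74.
Then b = ((-50) − 16·(-199/74))/6 = -43/37.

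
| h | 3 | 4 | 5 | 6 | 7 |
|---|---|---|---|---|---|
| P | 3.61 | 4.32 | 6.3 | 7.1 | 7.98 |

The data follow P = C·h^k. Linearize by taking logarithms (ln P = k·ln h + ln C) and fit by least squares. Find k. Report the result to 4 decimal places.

Taking logs, ln P = k·ln h + ln C, so regress ln P on ln h.
Σln h = 7.8320, Σ(ln h)² = 12.7160, Σln P = 8.6245, Σln h·ln P = 13.9546.
Equations: 12.7160·k + 7.8320·ln C = 13.9546;  7.8320·k + 5·ln C = 8.6245.
Δ = 12.7160·5 − (7.8320)² = 2.2397; k = (13.9546·5 − 7.8320·8.6245)/2.2397 = 0.99366, ln C = (12.7160·8.6245 − 7.8320·13.9546)/2.2397 = 0.16844.

k = 0.9937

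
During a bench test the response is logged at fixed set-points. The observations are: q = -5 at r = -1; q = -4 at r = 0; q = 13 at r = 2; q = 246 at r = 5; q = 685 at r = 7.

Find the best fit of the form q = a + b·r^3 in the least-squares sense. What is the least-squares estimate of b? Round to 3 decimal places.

Compute the Gram sums: Σ1 = 5, Σr^3 = 475, Σr^3·r^3 = 133339.
Right-hand side: Σq = 935, Σr^3·q = 265814.
Determinant 5·133339 − 475² = 441070.
a = (935·133339 − 475·265814)/441070 = -317937/88214; b = (5·265814 − 475·935)/441070 = 176989/88214.

b = 2.006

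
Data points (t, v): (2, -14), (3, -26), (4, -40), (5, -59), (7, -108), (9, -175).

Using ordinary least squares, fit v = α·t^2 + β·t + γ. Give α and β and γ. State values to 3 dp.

From the data, Σt^2·t^2 = 9940, Σt^2·t = 1296, Σt^2 = 184, Σt·t = 184, Σt = 30, Σ1 = 6.
For Mᵀv: Σt^2·v = -21872, Σt·v = -2892, Σv = -422.
MᵀM·[α, β, γ]ᵀ = Mᵀv becomes [[9940, 1296, 184]; [1296, 184, 30]; [184, 30, 6]]·[α, β, γ]ᵀ = [-21872, -2892, -422]ᵀ.
Row-reducing yields α = -3604/1775, β = -969/1775, γ = -9474/1775.

α = -2.030, β = -0.546, γ = -5.337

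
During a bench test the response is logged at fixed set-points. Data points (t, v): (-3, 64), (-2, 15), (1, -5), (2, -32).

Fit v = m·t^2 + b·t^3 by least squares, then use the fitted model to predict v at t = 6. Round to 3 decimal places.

From the data, Σt^2·t^2 = 114, Σt^2·t^3 = -242, Σt^3·t^3 = 858.
Right-hand side: Σt^2·v = 503, Σt^3·v = -2109.
Determinant 114·858 − (-242)² = 39248.
m = (503·858 − (-242)·(-2109))/39248 = -1791/892; b = (114·(-2109) − (-242)·503)/39248 = -29675/9812.
At t = 6: v̂ = (-1791/892)·(36) + (-29675/9812)·(216) = -1779759/2453.

v̂ = -725.544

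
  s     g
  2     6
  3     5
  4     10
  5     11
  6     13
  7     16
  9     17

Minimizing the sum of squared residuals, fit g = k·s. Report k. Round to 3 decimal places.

k = 2.114

Sums needed: Σs·s = 220.
Right-hand side: Σs·g = 465.
So AᵀA·[k]ᵀ = Aᵀg: [[220]]·[k]ᵀ = [465]ᵀ.
k = 465/220 = 2.11364.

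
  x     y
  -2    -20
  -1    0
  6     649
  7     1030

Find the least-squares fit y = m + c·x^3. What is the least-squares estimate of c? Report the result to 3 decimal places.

From the data, Σ1 = 4, Σx^3 = 550, Σx^3·x^3 = 164370.
Right-hand side: Σy = 1659, Σx^3·y = 493634.
So AᵀA·[m, c]ᵀ = Aᵀy: [[4, 550]; [550, 164370]]·[m, c]ᵀ = [1659, 493634]ᵀ.
Determinant 4·164370 − 550² = 354980.
m = (1659·164370 − 550·493634)/354980 = 119113/35498; c = (4·493634 − 550·1659)/354980 = 531043/177490.

c = 2.992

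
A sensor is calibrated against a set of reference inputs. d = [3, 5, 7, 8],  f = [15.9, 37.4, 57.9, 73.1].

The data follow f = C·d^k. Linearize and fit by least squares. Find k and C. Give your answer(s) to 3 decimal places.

With ln fᵢ as the transformed response and ln dᵢ as the regressor:
AᵀA = [[11.9079, 6.7334]; [6.7334, 4]], rhs = [25.6905, 14.7385]ᵀ  (here Σln d = 6.7334, Σ(ln d)² = 11.9079, Σln f = 14.7385, Σln d·ln f = 25.6905).
Solving (det = 2.2928): k = 1.53583, ln C = 1.09929, so C = exp(1.09929) = 3.00203.

k = 1.536, C = 3.002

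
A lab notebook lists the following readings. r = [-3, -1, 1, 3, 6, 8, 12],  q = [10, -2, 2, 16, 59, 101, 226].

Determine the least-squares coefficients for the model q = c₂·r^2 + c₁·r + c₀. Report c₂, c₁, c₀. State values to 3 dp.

c₂ = 1.494, c₁ = 0.964, c₀ = -1.069

Compute the Gram sums: Σr^2·r^2 = 26292, Σr^2·r = 2456, Σr^2 = 264, Σr·r = 264, Σr = 26, Σ1 = 7.
Moment sums: Σr^2·q = 41366, Σr·q = 3896, Σq = 412.
Inverting the 3×3 Gram matrix, [c₂, c₁, c₀]ᵀ = [729623/488362, 235379/244181, -261074/244181]ᵀ.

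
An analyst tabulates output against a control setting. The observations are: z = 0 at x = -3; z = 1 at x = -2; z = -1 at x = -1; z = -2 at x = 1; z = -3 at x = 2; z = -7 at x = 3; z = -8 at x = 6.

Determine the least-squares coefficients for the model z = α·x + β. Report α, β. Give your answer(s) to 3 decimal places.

Setting ∂/∂α … = 0 gives: 64·α + 6·β = -78;  6·α + 7·β = -20.
(Σx·x = 64, Σx = 6, Σ1 = 7, Σx·z = -78, Σz = -20.)
Eliminating β: 7·(row 1) − 6·(row 2) gives 412·α = 7·(-78) − 6·(-20) = -426, so α = -213/206.
Then β = ((-20) − 6·(-213/206))/7 = -203/103.

α = -1.034, β = -1.971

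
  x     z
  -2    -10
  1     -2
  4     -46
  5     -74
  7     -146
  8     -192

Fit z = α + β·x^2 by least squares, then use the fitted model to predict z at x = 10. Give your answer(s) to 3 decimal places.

ẑ = -300.462

Sums needed: Σ1 = 6, Σx^2 = 159, Σx^2·x^2 = 7395.
For Mᵀz: Σz = -470, Σx^2·z = -22070.
det = 6·7395 − 159² = 19089.
α = ((-470)·7395 − 159·(-22070))/19089 = 1240/707; β = (6·(-22070) − 159·(-470))/19089 = -6410/2121.
At x = 10: ẑ = (1240/707)·(1) + (-6410/2121)·(100) = -91040/303.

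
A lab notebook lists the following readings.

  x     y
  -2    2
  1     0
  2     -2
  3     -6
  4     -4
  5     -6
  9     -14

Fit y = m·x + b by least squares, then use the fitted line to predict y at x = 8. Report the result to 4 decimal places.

ŷ = -11.3952

From the data, Σx·x = 140, Σx = 22, Σ1 = 7.
And Σx·y = -198, Σy = -30.
Eliminating b: 7·(row 1) − 22·(row 2) gives 496·m = 7·(-198) − 22·(-30) = -726, so m = -363/248.
Then b = ((-30) − 22·(-363/248))/7 = 39/124.
At x = 8: ŷ = (-363/248)·(8) + (39/124)·(1) = -1413/124.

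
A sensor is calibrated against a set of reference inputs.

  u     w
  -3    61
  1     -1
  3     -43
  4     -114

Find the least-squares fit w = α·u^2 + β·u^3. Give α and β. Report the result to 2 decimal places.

α = 0.88, β = -1.98

Setting ∂/∂α … = 0 gives: 419·α + 1025·β = -1663;  1025·α + 5555·β = -10105.
(Σu^2·u^2 = 419, Σu^2·u^3 = 1025, Σu^3·u^3 = 5555, Σu^2·w = -1663, Σu^3·w = -10105.)
Eliminating β: 5555·(row 1) − 1025·(row 2) gives 1276920·α = 5555·(-1663) − 1025·(-10105) = 1119660, so α = 18661/21282.
Then β = ((-10105) − 1025·(18661/21282))/5555 = -42157/21282.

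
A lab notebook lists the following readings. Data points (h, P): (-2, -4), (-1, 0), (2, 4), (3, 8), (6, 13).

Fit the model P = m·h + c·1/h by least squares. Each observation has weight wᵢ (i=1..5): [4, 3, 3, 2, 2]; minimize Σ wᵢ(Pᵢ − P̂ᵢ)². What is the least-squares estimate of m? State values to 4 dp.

m = 2.3666

Sums needed: Σwᵢ·h·h = 121, Σwᵢ·h·1/h = 14, Σwᵢ·1/h·1/h = 181/36.
For XᵀWP: Σwᵢ·h·P = 260, Σwᵢ·1/h·P = 71/3.
Eliminating c: (181/36)·(row 1) − 14·(row 2) gives (14845/36)·m = (181/36)·260 − 14·(71/3) = 8783/9, so m = 35132/14845.
Then c = ((71/3) − 14·(35132/14845))/(181/36) = -27948/14845.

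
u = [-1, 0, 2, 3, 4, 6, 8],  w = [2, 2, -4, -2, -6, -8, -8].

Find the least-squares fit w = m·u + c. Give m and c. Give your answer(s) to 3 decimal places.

Normal-equation sums: Σu·u = 130, Σu = 22, Σ1 = 7.
And Σu·w = -152, Σw = -24.
Determinant 130·7 − 22² = 426.
m = ((-152)·7 − 22·(-24))/426 = -268/213; c = (130·(-24) − 22·(-152))/426 = 112/213.

m = -1.258, c = 0.526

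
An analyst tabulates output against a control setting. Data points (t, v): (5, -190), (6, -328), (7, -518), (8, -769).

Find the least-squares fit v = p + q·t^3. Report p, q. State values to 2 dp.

Compute the Gram sums: Σ1 = 4, Σt^3 = 1196, Σt^3·t^3 = 442074.
Moment sums: Σv = -1805, Σt^3·v = -666000.
So XᵀX·[p, q]ᵀ = Xᵀv: [[4, 1196]; [1196, 442074]]·[p, q]ᵀ = [-1805, -666000]ᵀ.
Determinant 4·442074 − 1196² = 337880.
p = ((-1805)·442074 − 1196·(-666000))/337880 = -140757/33788; q = (4·(-666000) − 1196·(-1805))/337880 = -25261/16894.

p = -4.17, q = -1.50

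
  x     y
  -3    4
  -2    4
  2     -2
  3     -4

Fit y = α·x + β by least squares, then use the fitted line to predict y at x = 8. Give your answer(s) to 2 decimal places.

ŷ = -10.58

Compute the Gram sums: Σx·x = 26, Σx = 0, Σ1 = 4.
Moment sums: Σx·y = -36, Σy = 2.
Eliminating β: 4·(row 1) − 0·(row 2) gives 104·α = 4·(-36) − 0·2 = -144, so α = -18/13.
Then β = (2 − 0·(-18/13))/4 = 1/2.
At x = 8: ŷ = (-18/13)·(8) + (1/2)·(1) = -275/26.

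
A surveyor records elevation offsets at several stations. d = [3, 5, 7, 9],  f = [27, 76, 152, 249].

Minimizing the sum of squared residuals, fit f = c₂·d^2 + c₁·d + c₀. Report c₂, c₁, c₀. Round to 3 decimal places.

c₂ = 3.000, c₁ = 1.100, c₀ = -3.600

Compute the Gram sums: Σd^2·d^2 = 9668, Σd^2·d = 1224, Σd^2 = 164, Σd·d = 164, Σd = 24, Σ1 = 4.
For Aᵀf: Σd^2·f = 29760, Σd·f = 3766, Σf = 504.
So AᵀA·[c₂, c₁, c₀]ᵀ = Aᵀf: [[9668, 1224, 164]; [1224, 164, 24]; [164, 24, 4]]·[c₂, c₁, c₀]ᵀ = [29760, 3766, 504]ᵀ.
Inverting the 3×3 Gram matrix, [c₂, c₁, c₀]ᵀ = [3, 11/10, -18/5]ᵀ.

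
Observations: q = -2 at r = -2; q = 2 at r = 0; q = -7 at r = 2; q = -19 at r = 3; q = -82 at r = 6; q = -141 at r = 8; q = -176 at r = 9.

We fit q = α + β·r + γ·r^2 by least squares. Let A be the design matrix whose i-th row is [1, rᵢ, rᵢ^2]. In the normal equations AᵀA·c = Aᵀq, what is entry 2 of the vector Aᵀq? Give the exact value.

-3271

Entry 2 ↔ basis r, so (Aᵀq)_{2} = Σᵢ (r)·qᵢ = (-2)·(-2) + (0)·(2) + (2)·(-7) + (3)·(-19) + (6)·(-82) + (8)·(-141) + (9)·(-176) = -3271.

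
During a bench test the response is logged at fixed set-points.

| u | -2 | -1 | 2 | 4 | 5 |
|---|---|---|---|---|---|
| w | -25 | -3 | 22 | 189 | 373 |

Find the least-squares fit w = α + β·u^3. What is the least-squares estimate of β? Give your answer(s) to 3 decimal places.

Compute the Gram sums: Σ1 = 5, Σu^3 = 188, Σu^3·u^3 = 19850.
And Σw = 556, Σu^3·w = 59100.
Eliminating β: 19850·(row 1) − 188·(row 2) gives 63906·α = 19850·556 − 188·59100 = -74200, so α = -37100/31953.
Then β = (59100 − 188·(-37100/31953))/19850 = 95486/31953.

β = 2.988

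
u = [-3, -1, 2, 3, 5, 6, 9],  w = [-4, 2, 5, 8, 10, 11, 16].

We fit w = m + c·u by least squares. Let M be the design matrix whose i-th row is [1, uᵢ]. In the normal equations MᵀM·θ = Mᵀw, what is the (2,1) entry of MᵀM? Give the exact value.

Row 2 ↔ basis u, column 1 ↔ basis 1, so (MᵀM)_{2,1} = Σᵢ u = (-3)·(1) + (-1)·(1) + (2)·(1) + (3)·(1) + (5)·(1) + (6)·(1) + (9)·(1) = 21.

21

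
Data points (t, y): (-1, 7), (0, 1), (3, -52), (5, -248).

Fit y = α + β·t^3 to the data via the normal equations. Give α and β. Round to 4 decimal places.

α = 2.7781, β = -2.0074

The normal system MᵀM·[α, β]ᵀ = Mᵀy is [[4, 151]; [151, 16355]]·[α, β]ᵀ = [-292, -32411]ᵀ.
Δ = 4·16355 − 151² = 42619.
α = ((-292)·16355 − 151·(-32411))/42619 = 118401/42619; β = (4·(-32411) − 151·(-292))/42619 = -85552/42619.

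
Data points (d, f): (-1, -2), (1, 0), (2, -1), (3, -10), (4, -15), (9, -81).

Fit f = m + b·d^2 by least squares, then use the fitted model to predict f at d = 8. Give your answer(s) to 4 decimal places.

f̂ = -63.8476

From the data, Σ1 = 6, Σd^2 = 112, Σd^2·d^2 = 6916.
Right-hand side: Σf = -109, Σd^2·f = -6897.
Normal equations: [[6, 112]; [112, 6916]]·[m, b]ᵀ = [-109, -6897]ᵀ.
Δ = 6·6916 − 112² = 28952.
m = ((-109)·6916 − 112·(-6897))/28952 = 665/1034; b = (6·(-6897) − 112·(-109))/28952 = -14587/14476.
At d = 8: f̂ = (665/1034)·(1) + (-14587/14476)·(64) = -462129/7238.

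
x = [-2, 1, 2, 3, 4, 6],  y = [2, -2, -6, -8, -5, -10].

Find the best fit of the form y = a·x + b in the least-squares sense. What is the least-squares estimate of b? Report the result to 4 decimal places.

Entries of AᵀA: Σx·x = 70, Σx = 14, Σ1 = 6.
Moment sums: Σx·y = -122, Σy = -29.
AᵀA·[a, b]ᵀ = Aᵀy becomes [[70, 14]; [14, 6]]·[a, b]ᵀ = [-122, -29]ᵀ.
det = 70·6 − 14² = 224.
a = ((-122)·6 − 14·(-29))/224 = -163/112; b = (70·(-29) − 14·(-122))/224 = -23/16.

b = -1.4375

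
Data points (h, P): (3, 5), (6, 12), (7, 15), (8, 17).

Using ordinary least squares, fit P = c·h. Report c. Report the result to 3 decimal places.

c = 2.076

The normal equations are: 158·c = 328.
c = 328/158 = 2.07595.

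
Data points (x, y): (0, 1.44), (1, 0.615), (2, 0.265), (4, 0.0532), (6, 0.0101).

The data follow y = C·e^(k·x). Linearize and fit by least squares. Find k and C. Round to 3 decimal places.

k = -0.823, C = 1.412

Linearized form: ln y = k·x + ln C. From the 5 transformed points,
Σx = 13.0000, Σ(x)² = 57.0000, Σln y = -8.9784, Σx·ln y = -42.4483.
Equations: 57.0000·k + 13.0000·ln C = -42.4483;  13.0000·k + 5·ln C = -8.9784.
Solving (det = 116.0000): k = -0.82346, ln C = 0.34532, so C = exp(0.34532) = 1.41244.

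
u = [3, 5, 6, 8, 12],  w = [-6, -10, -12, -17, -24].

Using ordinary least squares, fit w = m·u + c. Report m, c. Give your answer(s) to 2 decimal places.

From the data, Σu·u = 278, Σu = 34, Σ1 = 5.
Right-hand side: Σu·w = -564, Σw = -69.
Eliminating c: 5·(row 1) − 34·(row 2) gives 234·m = 5·(-564) − 34·(-69) = -474, so m = -79/39.
Then c = ((-69) − 34·(-79/39))/5 = -1/39.

m = -2.03, c = -0.03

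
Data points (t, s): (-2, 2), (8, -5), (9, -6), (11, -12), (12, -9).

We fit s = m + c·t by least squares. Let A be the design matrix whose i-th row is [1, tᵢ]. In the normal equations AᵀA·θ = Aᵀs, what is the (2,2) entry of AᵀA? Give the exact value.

414

Row 2 ↔ basis t, column 2 ↔ basis t, so (AᵀA)_{2,2} = Σᵢ (t)·(t) = (-2)·(-2) + (8)·(8) + (9)·(9) + (11)·(11) + (12)·(12) = 414.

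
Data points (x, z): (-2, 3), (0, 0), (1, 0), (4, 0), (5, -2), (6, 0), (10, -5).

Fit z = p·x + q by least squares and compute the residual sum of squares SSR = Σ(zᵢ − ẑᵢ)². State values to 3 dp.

Setting ∂/∂p … = 0 gives: 182·p + 24·q = -66;  24·p + 7·q = -4.
(Σx·x = 182, Σx = 24, Σ1 = 7, Σx·z = -66, Σz = -4.)
Eliminating q: 7·(row 1) − 24·(row 2) gives 698·p = 7·(-66) − 24·(-4) = -366, so p = -183/349.
Then q = ((-4) − 24·(-183/349))/7 = 428/349.
Residuals: 253/349, -428/349, -245/349, 304/349, -211/349, 670/349, -343/349; SSR = 2896/349.

SSR = 8.298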